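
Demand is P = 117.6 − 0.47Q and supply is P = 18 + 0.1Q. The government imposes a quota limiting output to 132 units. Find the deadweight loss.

Competitive equilibrium: 117.6 − 0.47Q = 18 + 0.1Q → Q* = 174.7368, P* = 35.4737.
At Q = 132: demand price = 117.6 − 0.47·132 = 55.56; supply price = 18 + 0.1·132 = 31.2.
ΔQ = 174.7368 − 132 = 42.7368; wedge = 55.56 − 31.2 = 24.36.
DWL = ½ × 42.7368 × 24.36 = 520.53.

520.53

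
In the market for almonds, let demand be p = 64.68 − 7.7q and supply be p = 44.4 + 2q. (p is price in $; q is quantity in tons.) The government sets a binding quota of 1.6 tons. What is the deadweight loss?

Competitive equilibrium: 64.68 − 7.7q = 44.4 + 2q → q* = 2.0907, p* = 48.5814.
At q = 1.6: demand price = 64.68 − 7.7·1.6 = 52.36; supply price = 44.4 + 2·1.6 = 47.6.
Δq = 2.0907 − 1.6 = 0.4907; wedge = 52.36 − 47.6 = 4.76.
DWL = ½ × 0.4907 × 4.76 = $1.17.

$1.17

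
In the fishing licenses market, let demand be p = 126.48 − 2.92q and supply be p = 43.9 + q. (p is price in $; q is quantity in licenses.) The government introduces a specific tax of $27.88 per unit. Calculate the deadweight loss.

Competitive equilibrium: 126.48 − 2.92q = 43.9 + q → q* = 21.0663, p* = 64.9663.
With the tax, the buyer price exceeds the seller price by 27.88: (126.48 − 2.92q) − (43.9 + q) = 27.88 → q' = 13.9541.
Δq = 21.0663 − 13.9541 = 7.1122; the wedge equals the tax, 27.88.
The triangle = ½ × 7.1122 × 27.88 = $99.14.

$99.14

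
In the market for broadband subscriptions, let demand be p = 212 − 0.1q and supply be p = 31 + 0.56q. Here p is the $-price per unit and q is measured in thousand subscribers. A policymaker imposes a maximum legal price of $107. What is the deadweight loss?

$6332.71 thousand

Competitive equilibrium: 212 − 0.1q = 31 + 0.56q → q* = 274.24242, p* = 184.57576.
At the ceiling p = 107, quantity supplied = (107 − 31)/0.56 = 135.71429.
Willingness to pay at q' = 135.71429: 212 − 0.1·135.71429 = 198.42857.
Δq = 274.24242 − 135.71429 = 138.52813; wedge = 198.42857 − 107 = 91.42857.
Welfare loss = ½ × 138.52813 × 91.42857 = $6332.71 thousand.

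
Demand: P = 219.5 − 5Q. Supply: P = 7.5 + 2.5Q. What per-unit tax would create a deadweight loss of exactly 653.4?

99

Competitive equilibrium: 219.5 − 5Q = 7.5 + 2.5Q → Q* = 28.2667, P* = 78.1667.
A tax t gives ΔQ = t/7.5 and wedge t, so DWL = t²/15.
t²/15 = 653.4 → t² = 9801 → t = 99.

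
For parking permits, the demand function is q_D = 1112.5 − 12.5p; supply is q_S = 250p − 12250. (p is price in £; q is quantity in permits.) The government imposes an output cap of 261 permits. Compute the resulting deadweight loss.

£1944.89

In inverse form: demand p = 89 − 0.08q, supply p = 49 + 0.004q.
Competitive equilibrium: 89 − 0.08q = 49 + 0.004q → q* = 476.1905, p* = 50.9048.
At q = 261: demand price = 89 − 0.08·261 = 68.12; supply price = 49 + 0.004·261 = 50.044.
Δq = 476.1905 − 261 = 215.1905; wedge = 68.12 − 50.044 = 18.076.
DWL = ½ × 215.1905 × 18.076 = £1944.89.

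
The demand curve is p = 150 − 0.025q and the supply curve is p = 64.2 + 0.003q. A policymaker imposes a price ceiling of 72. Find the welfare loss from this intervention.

3017.86

Competitive equilibrium: 150 − 0.025q = 64.2 + 0.003q → q* = 3064.2857, p* = 73.3929.
At the ceiling p = 72, quantity supplied = (72 − 64.2)/0.003 = 2600.
Willingness to pay at q' = 2600: 150 − 0.025·2600 = 85.
Δq = 3064.2857 − 2600 = 464.2857; wedge = 85 − 72 = 13.
The triangle = ½ × 464.2857 × 13 = 3017.86.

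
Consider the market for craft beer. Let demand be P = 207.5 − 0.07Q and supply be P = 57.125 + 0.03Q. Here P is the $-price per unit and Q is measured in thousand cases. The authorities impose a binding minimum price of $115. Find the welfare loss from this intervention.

Competitive equilibrium: 207.5 − 0.07Q = 57.125 + 0.03Q → Q* = 1503.75, P* = 102.2375.
At the floor P = 115, quantity demanded = (207.5 − 115)/0.07 = 1321.428571.
Sellers' marginal cost at Q' = 1321.428571: 57.125 + 0.03·1321.428571 = 96.767857.
ΔQ = 1503.75 − 1321.428571 = 182.321429; wedge = 115 − 96.767857 = 18.232143.
DWL = ½ × 182.321429 × 18.232143 = $1662.06 thousand.

$1662.06 thousand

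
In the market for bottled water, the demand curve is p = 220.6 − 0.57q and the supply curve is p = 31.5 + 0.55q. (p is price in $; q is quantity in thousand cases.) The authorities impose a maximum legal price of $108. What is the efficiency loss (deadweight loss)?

Competitive equilibrium: 220.6 − 0.57q = 31.5 + 0.55q → q* = 168.8393, p* = 124.3616.
At the ceiling p = 108, quantity supplied = (108 − 31.5)/0.55 = 139.0909.
Willingness to pay at q' = 139.0909: 220.6 − 0.57·139.0909 = 141.3182.
Δq = 168.8393 − 139.0909 = 29.7484; wedge = 141.3182 − 108 = 33.3182.
DWL = ½ × 29.7484 × 33.3182 = $495.58 thousand.

$495.58 thousand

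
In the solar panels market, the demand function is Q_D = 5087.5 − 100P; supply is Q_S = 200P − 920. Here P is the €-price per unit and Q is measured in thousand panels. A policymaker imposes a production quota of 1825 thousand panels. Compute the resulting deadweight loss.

€11907 thousand

In inverse form: demand P = 50.875 − 0.01Q, supply P = 4.6 + 0.005Q.
Competitive equilibrium: 50.875 − 0.01Q = 4.6 + 0.005Q → Q* = 3085, P* = 20.025.
At Q = 1825: demand price = 50.875 − 0.01·1825 = 32.625; supply price = 4.6 + 0.005·1825 = 13.725.
ΔQ = 3085 − 1825 = 1260; wedge = 32.625 − 13.725 = 18.9.
DWL = ½ × 1260 × 18.9 = €11907 thousand.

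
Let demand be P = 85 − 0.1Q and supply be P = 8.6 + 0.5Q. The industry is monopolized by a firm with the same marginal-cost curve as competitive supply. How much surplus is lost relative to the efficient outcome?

99.27

Competitive equilibrium: 85 − 0.1Q = 8.6 + 0.5Q → Q* = 127.3333, P* = 72.2667.
Marginal revenue: MR = 85 − 0.2Q. Set MR = MC: 85 − 0.2Q = 8.6 + 0.5Q → Q_m = 109.1429.
Price P_m = 85 − 0.1·109.1429 = 74.0857; MC(Q_m) = 8.6 + 0.5·109.1429 = 63.1715.
Competitive Q* = 127.3333, so ΔQ = 18.1904; wedge = 74.0857 − 63.1715 = 10.9142.
Welfare loss = ½ × 18.1904 × 10.9142 = 99.27.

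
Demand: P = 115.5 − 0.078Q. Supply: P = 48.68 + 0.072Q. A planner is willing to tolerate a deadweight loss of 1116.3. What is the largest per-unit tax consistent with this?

Competitive equilibrium: 115.5 − 0.078Q = 48.68 + 0.072Q → Q* = 445.4667, P* = 80.7536.
A tax t gives ΔQ = t/0.15 and wedge t, so DWL = t²/0.3.
t²/0.3 = 1116.3 → t² = 334.89 → t = 18.3.

18.3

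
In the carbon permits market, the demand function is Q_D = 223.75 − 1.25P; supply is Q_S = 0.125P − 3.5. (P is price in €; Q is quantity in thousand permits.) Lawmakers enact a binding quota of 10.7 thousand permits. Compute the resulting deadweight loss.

In inverse form: demand P = 179 − 0.8Q, supply P = 28 + 8Q.
Competitive equilibrium: 179 − 0.8Q = 28 + 8Q → Q* = 17.1591, P* = 165.2727.
At Q = 10.7: demand price = 179 − 0.8·10.7 = 170.44; supply price = 28 + 8·10.7 = 113.6.
ΔQ = 17.1591 − 10.7 = 6.4591; wedge = 170.44 − 113.6 = 56.84.
DWL = ½ × 6.4591 × 56.84 = €183.57 thousand.

€183.57 thousand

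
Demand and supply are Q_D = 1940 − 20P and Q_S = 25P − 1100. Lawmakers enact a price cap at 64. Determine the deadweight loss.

In inverse form: demand P = 97 − 0.05Q, supply P = 44 + 0.04Q.
Competitive equilibrium: 97 − 0.05Q = 44 + 0.04Q → Q* = 588.8889, P* = 67.5556.
At the ceiling P = 64, quantity supplied = (64 − 44)/0.04 = 500.
Willingness to pay at Q' = 500: 97 − 0.05·500 = 72.
ΔQ = 588.8889 − 500 = 88.8889; wedge = 72 − 64 = 8.
The triangle = ½ × 88.8889 × 8 = 355.56.

355.56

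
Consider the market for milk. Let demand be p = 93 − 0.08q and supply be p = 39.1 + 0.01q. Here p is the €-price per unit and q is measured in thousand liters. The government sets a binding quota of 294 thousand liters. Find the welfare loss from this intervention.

Competitive equilibrium: 93 − 0.08q = 39.1 + 0.01q → q* = 598.8889, p* = 45.0889.
At q = 294: demand price = 93 − 0.08·294 = 69.48; supply price = 39.1 + 0.01·294 = 42.04.
Δq = 598.8889 − 294 = 304.8889; wedge = 69.48 − 42.04 = 27.44.
Deadweight loss = ½ × 304.8889 × 27.44 = €4183.08 thousand.

€4183.08 thousand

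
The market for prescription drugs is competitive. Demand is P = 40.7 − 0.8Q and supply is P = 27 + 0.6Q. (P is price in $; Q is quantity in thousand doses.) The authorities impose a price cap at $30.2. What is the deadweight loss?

Competitive equilibrium: 40.7 − 0.8Q = 27 + 0.6Q → Q* = 9.7857, P* = 32.8714.
At the ceiling P = 30.2, quantity supplied = (30.2 − 27)/0.6 = 5.3333.
Willingness to pay at Q' = 5.3333: 40.7 − 0.8·5.3333 = 36.4334.
ΔQ = 9.7857 − 5.3333 = 4.4524; wedge = 36.4334 − 30.2 = 6.2334.
DWL = ½ × 4.4524 × 6.2334 = $13.88 thousand.

$13.88 thousand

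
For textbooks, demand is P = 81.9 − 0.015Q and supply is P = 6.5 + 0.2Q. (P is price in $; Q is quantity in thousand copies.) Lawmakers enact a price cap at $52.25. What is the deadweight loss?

Competitive equilibrium: 81.9 − 0.015Q = 6.5 + 0.2Q → Q* = 350.6977, P* = 76.6395.
At the ceiling P = 52.25, quantity supplied = (52.25 − 6.5)/0.2 = 228.75.
Willingness to pay at Q' = 228.75: 81.9 − 0.015·228.75 = 78.4688.
ΔQ = 350.6977 − 228.75 = 121.9477; wedge = 78.4688 − 52.25 = 26.2188.
The triangle = ½ × 121.9477 × 26.2188 = $1598.66 thousand.

$1598.66 thousand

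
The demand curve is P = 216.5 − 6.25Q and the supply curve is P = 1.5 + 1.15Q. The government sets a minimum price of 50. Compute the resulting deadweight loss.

Competitive equilibrium: 216.5 − 6.25Q = 1.5 + 1.15Q → Q* = 29.0541, P* = 34.9122.
At the floor P = 50, quantity demanded = (216.5 − 50)/6.25 = 26.64.
Sellers' marginal cost at Q' = 26.64: 1.5 + 1.15·26.64 = 32.136.
ΔQ = 29.0541 − 26.64 = 2.4141; wedge = 50 − 32.136 = 17.864.
DWL = ½ × 2.4141 × 17.864 = 21.56.

21.56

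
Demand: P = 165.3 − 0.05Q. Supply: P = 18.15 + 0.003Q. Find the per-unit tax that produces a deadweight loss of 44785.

68.9

Competitive equilibrium: 165.3 − 0.05Q = 18.15 + 0.003Q → Q* = 2776.4151, P* = 26.4792.
A tax t gives ΔQ = t/0.053 and wedge t, so DWL = t²/0.106.
t²/0.106 = 44785 → t² = 4747.21 → t = 68.9.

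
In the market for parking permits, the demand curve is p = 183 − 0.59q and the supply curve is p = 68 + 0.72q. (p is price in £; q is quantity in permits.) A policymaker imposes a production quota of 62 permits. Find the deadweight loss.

£435.53

Competitive equilibrium: 183 − 0.59q = 68 + 0.72q → q* = 87.7863, p* = 131.2061.
At q = 62: demand price = 183 − 0.59·62 = 146.42; supply price = 68 + 0.72·62 = 112.64.
Δq = 87.7863 − 62 = 25.7863; wedge = 146.42 − 112.64 = 33.78.
Deadweight loss = ½ × 25.7863 × 33.78 = £435.53.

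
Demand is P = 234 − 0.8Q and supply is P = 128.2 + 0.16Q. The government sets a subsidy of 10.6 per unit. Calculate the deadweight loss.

Competitive equilibrium: 234 − 0.8Q = 128.2 + 0.16Q → Q* = 110.2083, P* = 145.8333.
The subsidy lowers effective supply by 10.6: P = 117.6 + 0.16Q.
New quantity: 234 − 0.8Q = 117.6 + 0.16Q → Q' = 121.25.
Overproduction ΔQ = 121.25 − 110.2083 = 11.0417; wedge = subsidy = 10.6.
DWL = ½ × 11.0417 × 10.6 = 58.52.

58.52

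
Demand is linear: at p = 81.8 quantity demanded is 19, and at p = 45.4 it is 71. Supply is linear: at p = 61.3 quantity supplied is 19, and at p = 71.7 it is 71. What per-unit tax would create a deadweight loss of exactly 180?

Demand slope = (45.4 − 81.8)/(71 − 19) = −0.7, so p = 95.1 − 0.7q.
Supply slope = (71.7 − 61.3)/(71 − 19) = 0.2, so p = 57.5 + 0.2q.
Competitive equilibrium: 95.1 − 0.7q = 57.5 + 0.2q → q* = 41.7778, p* = 65.8556.
A tax t gives Δq = t/0.9 and wedge t, so DWL = t²/1.8.
t²/1.8 = 180 → t² = 324 → t = 18.

18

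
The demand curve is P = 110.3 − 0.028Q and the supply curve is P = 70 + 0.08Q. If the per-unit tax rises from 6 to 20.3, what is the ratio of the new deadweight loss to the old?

Competitive equilibrium: 110.3 − 0.028Q = 70 + 0.08Q → Q* = 373.1481, P* = 99.8519.
For a per-unit tax t: ΔQ = t/0.108, so DWL = ½·t·(t/0.108) = t²/0.216.
At t = 6: DWL = 166.667. At t = 20.3: DWL = 1907.824.
Ratio = (20.3/6)² = 11.447.

11.447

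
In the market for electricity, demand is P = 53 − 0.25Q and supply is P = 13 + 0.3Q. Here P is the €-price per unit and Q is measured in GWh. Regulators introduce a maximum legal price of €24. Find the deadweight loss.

Competitive equilibrium: 53 − 0.25Q = 13 + 0.3Q → Q* = 72.7273, P* = 34.8182.
At the ceiling P = 24, quantity supplied = (24 − 13)/0.3 = 36.6667.
Willingness to pay at Q' = 36.6667: 53 − 0.25·36.6667 = 43.8333.
ΔQ = 72.7273 − 36.6667 = 36.0606; wedge = 43.8333 − 24 = 19.8333.
Welfare loss = ½ × 36.0606 × 19.8333 = €357.60.

€357.60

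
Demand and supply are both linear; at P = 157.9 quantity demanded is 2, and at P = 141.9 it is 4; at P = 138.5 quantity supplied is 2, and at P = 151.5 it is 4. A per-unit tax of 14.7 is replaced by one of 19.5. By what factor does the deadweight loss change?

1.760

Demand slope = (141.9 − 157.9)/(4 − 2) = −8, so P = 173.9 − 8Q.
Supply slope = (151.5 − 138.5)/(4 − 2) = 6.5, so P = 125.5 + 6.5Q.
Competitive equilibrium: 173.9 − 8Q = 125.5 + 6.5Q → Q* = 3.3379, P* = 147.1966.
For a per-unit tax t: ΔQ = t/14.5, so DWL = ½·t·(t/14.5) = t²/29.
At t = 14.7: DWL = 7.451. At t = 19.5: DWL = 13.112.
Ratio = (19.5/14.7)² = 1.760.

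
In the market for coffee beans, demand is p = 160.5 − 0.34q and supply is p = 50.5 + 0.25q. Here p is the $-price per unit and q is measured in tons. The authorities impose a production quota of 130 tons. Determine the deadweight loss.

$939.74

Competitive equilibrium: 160.5 − 0.34q = 50.5 + 0.25q → q* = 186.4407, p* = 97.1102.
At q = 130: demand price = 160.5 − 0.34·130 = 116.3; supply price = 50.5 + 0.25·130 = 83.
Δq = 186.4407 − 130 = 56.4407; wedge = 116.3 − 83 = 33.3.
The triangle = ½ × 56.4407 × 33.3 = $939.74.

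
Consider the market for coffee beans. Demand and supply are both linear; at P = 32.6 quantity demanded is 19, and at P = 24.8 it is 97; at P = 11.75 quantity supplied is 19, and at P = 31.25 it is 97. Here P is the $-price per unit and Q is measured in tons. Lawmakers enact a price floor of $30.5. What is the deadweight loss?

$260.36

Demand slope = (24.8 − 32.6)/(97 − 19) = −0.1, so P = 34.5 − 0.1Q.
Supply slope = (31.25 − 11.75)/(97 − 19) = 0.25, so P = 7 + 0.25Q.
Competitive equilibrium: 34.5 − 0.1Q = 7 + 0.25Q → Q* = 78.5714, P* = 26.6429.
At the floor P = 30.5, quantity demanded = (34.5 − 30.5)/0.1 = 40.
Sellers' marginal cost at Q' = 40: 7 + 0.25·40 = 17.
ΔQ = 78.5714 − 40 = 38.5714; wedge = 30.5 − 17 = 13.5.
The triangle = ½ × 38.5714 × 13.5 = $260.36.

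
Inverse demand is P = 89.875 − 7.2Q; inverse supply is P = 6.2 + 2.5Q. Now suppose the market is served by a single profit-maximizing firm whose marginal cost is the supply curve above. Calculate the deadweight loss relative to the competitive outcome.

Competitive equilibrium: 89.875 − 7.2Q = 6.2 + 2.5Q → Q* = 8.6263, P* = 27.7657.
Marginal revenue: MR = 89.875 − 14.4Q. Set MR = MC: 89.875 − 14.4Q = 6.2 + 2.5Q → Q_m = 4.9512.
Price P_m = 89.875 − 7.2·4.9512 = 54.2264; MC(Q_m) = 6.2 + 2.5·4.9512 = 18.578.
Competitive Q* = 8.6263, so ΔQ = 3.6751; wedge = 54.2264 − 18.578 = 35.6484.
The triangle = ½ × 3.6751 × 35.6484 = 65.51.

65.51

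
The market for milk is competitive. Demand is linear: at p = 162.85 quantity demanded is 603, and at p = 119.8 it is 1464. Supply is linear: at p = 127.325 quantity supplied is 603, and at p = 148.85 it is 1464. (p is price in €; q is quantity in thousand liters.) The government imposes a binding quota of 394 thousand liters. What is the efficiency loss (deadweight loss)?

€17476.27 thousand

Demand slope = (119.8 − 162.85)/(1464 − 603) = −0.05, so p = 193 − 0.05q.
Supply slope = (148.85 − 127.325)/(1464 − 603) = 0.025, so p = 112.25 + 0.025q.
Competitive equilibrium: 193 − 0.05q = 112.25 + 0.025q → q* = 1076.6667, p* = 139.1667.
At q = 394: demand price = 193 − 0.05·394 = 173.3; supply price = 112.25 + 0.025·394 = 122.1.
Δq = 1076.6667 − 394 = 682.6667; wedge = 173.3 − 122.1 = 51.2.
Welfare loss = ½ × 682.6667 × 51.2 = €17476.27 thousand.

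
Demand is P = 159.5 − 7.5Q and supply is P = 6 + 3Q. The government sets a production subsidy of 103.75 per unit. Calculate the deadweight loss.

Competitive equilibrium: 159.5 − 7.5Q = 6 + 3Q → Q* = 14.61905, P* = 49.85714.
The subsidy lowers effective supply by 103.75: P = 3Q − 97.75.
New quantity: 159.5 − 7.5Q = 3Q − 97.75 → Q' = 24.5.
Overproduction ΔQ = 24.5 − 14.61905 = 9.88095; wedge = subsidy = 103.75.
DWL = ½ × 9.88095 × 103.75 = 512.57.

512.57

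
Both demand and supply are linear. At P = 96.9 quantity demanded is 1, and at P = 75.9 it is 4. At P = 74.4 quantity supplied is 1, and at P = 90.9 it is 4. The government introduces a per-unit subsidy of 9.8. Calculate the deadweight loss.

3.84

Demand slope = (75.9 − 96.9)/(4 − 1) = −7, so P = 103.9 − 7Q.
Supply slope = (90.9 − 74.4)/(4 − 1) = 5.5, so P = 68.9 + 5.5Q.
Competitive equilibrium: 103.9 − 7Q = 68.9 + 5.5Q → Q* = 2.8, P* = 84.3.
The subsidy lowers effective supply by 9.8: P = 59.1 + 5.5Q.
New quantity: 103.9 − 7Q = 59.1 + 5.5Q → Q' = 3.584.
Overproduction ΔQ = 3.584 − 2.8 = 0.784; wedge = subsidy = 9.8.
Deadweight loss = ½ × 0.784 × 9.8 = 3.84.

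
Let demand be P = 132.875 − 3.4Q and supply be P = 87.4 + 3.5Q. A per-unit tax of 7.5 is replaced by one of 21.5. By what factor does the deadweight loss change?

8.218

Competitive equilibrium: 132.875 − 3.4Q = 87.4 + 3.5Q → Q* = 6.5906, P* = 110.467.
For a per-unit tax t: ΔQ = t/6.9, so DWL = ½·t·(t/6.9) = t²/13.8.
At t = 7.5: DWL = 4.076. At t = 21.5: DWL = 33.496.
Ratio = (21.5/7.5)² = 8.218.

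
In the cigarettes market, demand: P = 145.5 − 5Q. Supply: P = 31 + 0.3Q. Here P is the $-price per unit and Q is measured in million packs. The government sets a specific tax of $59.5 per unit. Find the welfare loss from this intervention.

Competitive equilibrium: 145.5 − 5Q = 31 + 0.3Q → Q* = 21.6038, P* = 37.4811.
With the tax, the buyer price exceeds the seller price by 59.5: (145.5 − 5Q) − (31 + 0.3Q) = 59.5 → Q' = 10.3774.
ΔQ = 21.6038 − 10.3774 = 11.2264; the wedge equals the tax, 59.5.
The triangle = ½ × 11.2264 × 59.5 = $333.99 million.

$333.99 million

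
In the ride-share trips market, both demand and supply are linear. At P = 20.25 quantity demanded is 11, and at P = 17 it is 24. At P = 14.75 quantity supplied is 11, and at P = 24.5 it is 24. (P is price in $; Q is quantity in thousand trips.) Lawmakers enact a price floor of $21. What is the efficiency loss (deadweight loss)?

Demand slope = (17 − 20.25)/(24 − 11) = −0.25, so P = 23 − 0.25Q.
Supply slope = (24.5 − 14.75)/(24 − 11) = 0.75, so P = 6.5 + 0.75Q.
Competitive equilibrium: 23 − 0.25Q = 6.5 + 0.75Q → Q* = 16.5, P* = 18.875.
At the floor P = 21, quantity demanded = (23 − 21)/0.25 = 8.
Sellers' marginal cost at Q' = 8: 6.5 + 0.75·8 = 12.5.
ΔQ = 16.5 − 8 = 8.5; wedge = 21 − 12.5 = 8.5.
The triangle = ½ × 8.5 × 8.5 = $36.125 thousand.

$36.125 thousand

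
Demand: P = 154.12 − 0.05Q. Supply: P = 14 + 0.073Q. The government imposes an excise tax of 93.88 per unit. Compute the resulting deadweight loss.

35827.05

Competitive equilibrium: 154.12 − 0.05Q = 14 + 0.073Q → Q* = 1139.187, P* = 97.1607.
With the tax, the buyer price exceeds the seller price by 93.88: (154.12 − 0.05Q) − (14 + 0.073Q) = 93.88 → Q' = 375.935.
ΔQ = 1139.187 − 375.935 = 763.252; the wedge equals the tax, 93.88.
The triangle = ½ × 763.252 × 93.88 = 35827.05.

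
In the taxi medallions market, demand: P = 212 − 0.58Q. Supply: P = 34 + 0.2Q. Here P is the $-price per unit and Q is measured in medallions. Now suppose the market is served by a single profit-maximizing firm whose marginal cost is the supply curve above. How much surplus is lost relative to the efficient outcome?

Competitive equilibrium: 212 − 0.58Q = 34 + 0.2Q → Q* = 228.2051, P* = 79.641.
Marginal revenue: MR = 212 − 1.16Q. Set MR = MC: 212 − 1.16Q = 34 + 0.2Q → Q_m = 130.8824.
Price P_m = 212 − 0.58·130.8824 = 136.0882; MC(Q_m) = 34 + 0.2·130.8824 = 60.1765.
Competitive Q* = 228.2051, so ΔQ = 97.3227; wedge = 136.0882 − 60.1765 = 75.9117.
Deadweight loss = ½ × 97.3227 × 75.9117 = $3693.97.

$3693.97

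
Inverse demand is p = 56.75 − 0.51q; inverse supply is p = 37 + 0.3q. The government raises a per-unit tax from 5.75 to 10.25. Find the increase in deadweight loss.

44.44

Competitive equilibrium: 56.75 − 0.51q = 37 + 0.3q → q* = 24.3827, p* = 44.3148.
For a per-unit tax t: Δq = t/0.81, so DWL = ½·t·(t/0.81) = t²/1.62.
At t = 5.75: DWL = 20.409. At t = 10.25: DWL = 64.853.
Increase = 64.853 − 20.409 = 44.44.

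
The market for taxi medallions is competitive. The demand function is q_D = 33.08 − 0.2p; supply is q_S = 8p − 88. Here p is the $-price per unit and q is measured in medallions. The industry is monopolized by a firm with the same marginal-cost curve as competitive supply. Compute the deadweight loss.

In inverse form: demand p = 165.4 − 5q, supply p = 11 + 0.125q.
Competitive equilibrium: 165.4 − 5q = 11 + 0.125q → q* = 30.1268, p* = 14.7659.
Marginal revenue: MR = 165.4 − 10q. Set MR = MC: 165.4 − 10q = 11 + 0.125q → q_m = 15.2494.
Price p_m = 165.4 − 5·15.2494 = 89.153; MC(q_m) = 11 + 0.125·15.2494 = 12.9062.
Competitive q* = 30.1268, so Δq = 14.8774; wedge = 89.153 − 12.9062 = 76.2468.
DWL = ½ × 14.8774 × 76.2468 = $567.18.

$567.18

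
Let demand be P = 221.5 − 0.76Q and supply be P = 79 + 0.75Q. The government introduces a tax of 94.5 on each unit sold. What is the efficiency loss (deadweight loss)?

2957.04

Competitive equilibrium: 221.5 − 0.76Q = 79 + 0.75Q → Q* = 94.3709, P* = 149.7781.
With the tax, the buyer price exceeds the seller price by 94.5: (221.5 − 0.76Q) − (79 + 0.75Q) = 94.5 → Q' = 31.7881.
ΔQ = 94.3709 − 31.7881 = 62.5828; the wedge equals the tax, 94.5.
The triangle = ½ × 62.5828 × 94.5 = 2957.04.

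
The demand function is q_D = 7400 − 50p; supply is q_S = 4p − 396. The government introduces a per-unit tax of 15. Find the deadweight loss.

416.67

In inverse form: demand p = 148 − 0.02q, supply p = 99 + 0.25q.
Competitive equilibrium: 148 − 0.02q = 99 + 0.25q → q* = 181.4815, p* = 144.3704.
With the tax, the buyer price exceeds the seller price by 15: (148 − 0.02q) − (99 + 0.25q) = 15 → q' = 125.9259.
Δq = 181.4815 − 125.9259 = 55.5556; the wedge equals the tax, 15.
The triangle = ½ × 55.5556 × 15 = 416.67.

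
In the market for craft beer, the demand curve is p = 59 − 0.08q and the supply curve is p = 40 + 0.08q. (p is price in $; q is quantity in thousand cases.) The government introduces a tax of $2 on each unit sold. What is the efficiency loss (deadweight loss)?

Competitive equilibrium: 59 − 0.08q = 40 + 0.08q → q* = 118.75, p* = 49.5.
With the tax, the buyer price exceeds the seller price by 2: (59 − 0.08q) − (40 + 0.08q) = 2 → q' = 106.25.
Δq = 118.75 − 106.25 = 12.5; the wedge equals the tax, 2.
Deadweight loss = ½ × 12.5 × 2 = $12.50 thousand.

$12.50 thousand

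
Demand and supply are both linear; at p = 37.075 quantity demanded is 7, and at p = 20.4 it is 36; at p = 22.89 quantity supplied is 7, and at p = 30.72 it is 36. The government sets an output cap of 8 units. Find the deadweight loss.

105.30

Demand slope = (20.4 − 37.075)/(36 − 7) = −0.575, so p = 41.1 − 0.575q.
Supply slope = (30.72 − 22.89)/(36 − 7) = 0.27, so p = 21 + 0.27q.
Competitive equilibrium: 41.1 − 0.575q = 21 + 0.27q → q* = 23.787, p* = 27.4225.
At q = 8: demand price = 41.1 − 0.575·8 = 36.5; supply price = 21 + 0.27·8 = 23.16.
Δq = 23.787 − 8 = 15.787; wedge = 36.5 − 23.16 = 13.34.
The triangle = ½ × 15.787 × 13.34 = 105.30.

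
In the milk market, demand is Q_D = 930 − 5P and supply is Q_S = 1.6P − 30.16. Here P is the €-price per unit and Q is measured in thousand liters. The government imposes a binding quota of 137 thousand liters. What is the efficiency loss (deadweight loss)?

€1775.46 thousand

In inverse form: demand P = 186 − 0.2Q, supply P = 18.85 + 0.625Q.
Competitive equilibrium: 186 − 0.2Q = 18.85 + 0.625Q → Q* = 202.60606, P* = 145.47879.
At Q = 137: demand price = 186 − 0.2·137 = 158.6; supply price = 18.85 + 0.625·137 = 104.475.
ΔQ = 202.60606 − 137 = 65.60606; wedge = 158.6 − 104.475 = 54.125.
DWL = ½ × 65.60606 × 54.125 = €1775.46 thousand.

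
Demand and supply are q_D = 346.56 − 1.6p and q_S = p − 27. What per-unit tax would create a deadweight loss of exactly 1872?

78

In inverse form: demand p = 216.6 − 0.625q, supply p = 27 + q.
Competitive equilibrium: 216.6 − 0.625q = 27 + q → q* = 116.6769, p* = 143.6769.
A tax t gives Δq = t/1.625 and wedge t, so DWL = t²/3.25.
t²/3.25 = 1872 → t² = 6084 → t = 78.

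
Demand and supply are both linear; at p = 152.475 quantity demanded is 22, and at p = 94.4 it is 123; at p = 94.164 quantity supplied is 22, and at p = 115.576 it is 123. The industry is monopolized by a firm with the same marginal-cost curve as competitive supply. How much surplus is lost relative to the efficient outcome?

Demand slope = (94.4 − 152.475)/(123 − 22) = −0.575, so p = 165.125 − 0.575q.
Supply slope = (115.576 − 94.164)/(123 − 22) = 0.212, so p = 89.5 + 0.212q.
Competitive equilibrium: 165.125 − 0.575q = 89.5 + 0.212q → q* = 96.0928, p* = 109.8717.
Marginal revenue: MR = 165.125 − 1.15q. Set MR = MC: 165.125 − 1.15q = 89.5 + 0.212q → q_m = 55.525.
Price p_m = 165.125 − 0.575·55.525 = 133.1981; MC(q_m) = 89.5 + 0.212·55.525 = 101.2713.
Competitive q* = 96.0928, so Δq = 40.5678; wedge = 133.1981 − 101.2713 = 31.9268.
DWL = ½ × 40.5678 × 31.9268 = 647.60.

647.60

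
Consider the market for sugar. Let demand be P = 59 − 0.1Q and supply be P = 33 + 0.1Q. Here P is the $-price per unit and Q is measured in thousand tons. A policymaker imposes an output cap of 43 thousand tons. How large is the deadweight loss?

$756.90 thousand

Competitive equilibrium: 59 − 0.1Q = 33 + 0.1Q → Q* = 130, P* = 46.
At Q = 43: demand price = 59 − 0.1·43 = 54.7; supply price = 33 + 0.1·43 = 37.3.
ΔQ = 130 − 43 = 87; wedge = 54.7 − 37.3 = 17.4.
The triangle = ½ × 87 × 17.4 = $756.90 thousand.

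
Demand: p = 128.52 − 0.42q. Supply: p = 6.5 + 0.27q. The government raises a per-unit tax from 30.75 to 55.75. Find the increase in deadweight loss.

Competitive equilibrium: 128.52 − 0.42q = 6.5 + 0.27q → q* = 176.8406, p* = 54.247.
For a per-unit tax t: Δq = t/0.69, so DWL = ½·t·(t/0.69) = t²/1.38.
At t = 30.75: DWL = 685.19. At t = 55.75: DWL = 2252.219.
Increase = 2252.219 − 685.19 = 1567.03.

1567.03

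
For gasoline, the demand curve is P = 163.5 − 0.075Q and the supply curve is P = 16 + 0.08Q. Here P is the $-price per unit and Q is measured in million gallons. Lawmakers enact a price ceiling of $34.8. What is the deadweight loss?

Competitive equilibrium: 163.5 − 0.075Q = 16 + 0.08Q → Q* = 951.6129, P* = 92.129.
At the ceiling P = 34.8, quantity supplied = (34.8 − 16)/0.08 = 235.
Willingness to pay at Q' = 235: 163.5 − 0.075·235 = 145.875.
ΔQ = 951.6129 − 235 = 716.6129; wedge = 145.875 − 34.8 = 111.075.
The triangle = ½ × 716.6129 × 111.075 = $39798.89 million.

$39798.89 million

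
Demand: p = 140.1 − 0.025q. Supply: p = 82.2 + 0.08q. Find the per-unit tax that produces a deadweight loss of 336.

8.4

Competitive equilibrium: 140.1 − 0.025q = 82.2 + 0.08q → q* = 551.4286, p* = 126.3143.
A tax t gives Δq = t/0.105 and wedge t, so DWL = t²/0.21.
t²/0.21 = 336 → t² = 70.56 → t = 8.4.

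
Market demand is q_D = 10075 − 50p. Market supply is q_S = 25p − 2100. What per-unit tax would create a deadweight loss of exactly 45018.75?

73.5

In inverse form: demand p = 201.5 − 0.02q, supply p = 84 + 0.04q.
Competitive equilibrium: 201.5 − 0.02q = 84 + 0.04q → q* = 1958.3333, p* = 162.3333.
A tax t gives Δq = t/0.06 and wedge t, so DWL = t²/0.12.
t²/0.12 = 45018.75 → t² = 5402.25 → t = 73.5.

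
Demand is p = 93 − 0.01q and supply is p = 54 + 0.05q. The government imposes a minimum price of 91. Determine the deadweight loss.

Competitive equilibrium: 93 − 0.01q = 54 + 0.05q → q* = 650, p* = 86.5.
At the floor p = 91, quantity demanded = (93 − 91)/0.01 = 200.
Sellers' marginal cost at q' = 200: 54 + 0.05·200 = 64.
Δq = 650 − 200 = 450; wedge = 91 − 64 = 27.
Welfare loss = ½ × 450 × 27 = 6075.

6075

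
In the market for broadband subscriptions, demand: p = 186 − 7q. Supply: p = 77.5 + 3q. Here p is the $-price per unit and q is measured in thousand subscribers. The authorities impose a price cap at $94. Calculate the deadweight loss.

$143.11 thousand

Competitive equilibrium: 186 − 7q = 77.5 + 3q → q* = 10.85, p* = 110.05.
At the ceiling p = 94, quantity supplied = (94 − 77.5)/3 = 5.5.
Willingness to pay at q' = 5.5: 186 − 7·5.5 = 147.5.
Δq = 10.85 − 5.5 = 5.35; wedge = 147.5 − 94 = 53.5.
Welfare loss = ½ × 5.35 × 53.5 = $143.11 thousand.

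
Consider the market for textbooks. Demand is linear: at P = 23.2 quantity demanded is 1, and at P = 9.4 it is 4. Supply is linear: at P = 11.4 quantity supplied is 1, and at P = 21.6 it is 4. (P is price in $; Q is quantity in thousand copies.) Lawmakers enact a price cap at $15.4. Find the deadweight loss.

$0.36 thousand

Demand slope = (9.4 − 23.2)/(4 − 1) = −4.6, so P = 27.8 − 4.6Q.
Supply slope = (21.6 − 11.4)/(4 − 1) = 3.4, so P = 8 + 3.4Q.
Competitive equilibrium: 27.8 − 4.6Q = 8 + 3.4Q → Q* = 2.475, P* = 16.415.
At the ceiling P = 15.4, quantity supplied = (15.4 − 8)/3.4 = 2.1765.
Willingness to pay at Q' = 2.1765: 27.8 − 4.6·2.1765 = 17.7881.
ΔQ = 2.475 − 2.1765 = 0.2985; wedge = 17.7881 − 15.4 = 2.3881.
Deadweight loss = ½ × 0.2985 × 2.3881 = $0.36 thousand.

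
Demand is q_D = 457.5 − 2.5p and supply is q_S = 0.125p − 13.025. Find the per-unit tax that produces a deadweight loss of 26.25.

In inverse form: demand p = 183 − 0.4q, supply p = 104.2 + 8q.
Competitive equilibrium: 183 − 0.4q = 104.2 + 8q → q* = 9.381, p* = 179.2476.
A tax t gives Δq = t/8.4 and wedge t, so DWL = t²/16.8.
t²/16.8 = 26.25 → t² = 441 → t = 21.

21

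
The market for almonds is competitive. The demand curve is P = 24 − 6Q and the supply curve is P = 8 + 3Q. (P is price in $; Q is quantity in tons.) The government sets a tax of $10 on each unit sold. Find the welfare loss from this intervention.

Competitive equilibrium: 24 − 6Q = 8 + 3Q → Q* = 1.7778, P* = 13.3333.
With the tax, the buyer price exceeds the seller price by 10: (24 − 6Q) − (8 + 3Q) = 10 → Q' = 0.6667.
ΔQ = 1.7778 − 0.6667 = 1.1111; the wedge equals the tax, 10.
The triangle = ½ × 1.1111 × 10 = $5.56.

$5.56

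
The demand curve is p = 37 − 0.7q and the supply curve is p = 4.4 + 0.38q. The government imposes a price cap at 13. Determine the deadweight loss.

Competitive equilibrium: 37 − 0.7q = 4.4 + 0.38q → q* = 30.1852, p* = 15.8704.
At the ceiling p = 13, quantity supplied = (13 − 4.4)/0.38 = 22.6316.
Willingness to pay at q' = 22.6316: 37 − 0.7·22.6316 = 21.1579.
Δq = 30.1852 − 22.6316 = 7.5536; wedge = 21.1579 − 13 = 8.1579.
The triangle = ½ × 7.5536 × 8.1579 = 30.81.

30.81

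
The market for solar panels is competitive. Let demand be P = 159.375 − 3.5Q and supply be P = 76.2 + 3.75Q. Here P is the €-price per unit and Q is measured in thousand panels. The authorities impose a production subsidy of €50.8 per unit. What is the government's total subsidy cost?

Competitive equilibrium: 159.375 − 3.5Q = 76.2 + 3.75Q → Q* = 11.4724, P* = 119.2216.
The subsidy lowers effective supply by 50.8: P = 25.4 + 3.75Q.
New quantity: 159.375 − 3.5Q = 25.4 + 3.75Q → Q' = 18.4793.
Total subsidy cost = 50.8 × 18.4793 = €938.75 thousand.

€938.75 thousand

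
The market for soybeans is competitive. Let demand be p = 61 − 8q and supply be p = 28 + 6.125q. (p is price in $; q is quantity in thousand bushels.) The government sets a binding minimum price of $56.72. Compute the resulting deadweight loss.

$22.92 thousand

Competitive equilibrium: 61 − 8q = 28 + 6.125q → q* = 2.3363, p* = 42.3097.
At the floor p = 56.72, quantity demanded = (61 − 56.72)/8 = 0.535.
Sellers' marginal cost at q' = 0.535: 28 + 6.125·0.535 = 31.2769.
Δq = 2.3363 − 0.535 = 1.8013; wedge = 56.72 − 31.2769 = 25.4431.
Deadweight loss = ½ × 1.8013 × 25.4431 = $22.92 thousand.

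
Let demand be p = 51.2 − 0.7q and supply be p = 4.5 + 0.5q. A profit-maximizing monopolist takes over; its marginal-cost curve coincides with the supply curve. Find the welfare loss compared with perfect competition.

123.34

Competitive equilibrium: 51.2 − 0.7q = 4.5 + 0.5q → q* = 38.9167, p* = 23.9583.
Marginal revenue: MR = 51.2 − 1.4q. Set MR = MC: 51.2 − 1.4q = 4.5 + 0.5q → q_m = 24.5789.
Price p_m = 51.2 − 0.7·24.5789 = 33.9948; MC(q_m) = 4.5 + 0.5·24.5789 = 16.7895.
Competitive q* = 38.9167, so Δq = 14.3378; wedge = 33.9948 − 16.7895 = 17.2053.
DWL = ½ × 14.3378 × 17.2053 = 123.34.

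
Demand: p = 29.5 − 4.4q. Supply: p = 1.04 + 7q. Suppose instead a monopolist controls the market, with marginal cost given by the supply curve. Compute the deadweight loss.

2.76

Competitive equilibrium: 29.5 − 4.4q = 1.04 + 7q → q* = 2.496491, p* = 18.515439.
Marginal revenue: MR = 29.5 − 8.8q. Set MR = MC: 29.5 − 8.8q = 1.04 + 7q → q_m = 1.801266.
Price p_m = 29.5 − 4.4·1.801266 = 21.57443; MC(q_m) = 1.04 + 7·1.801266 = 13.648862.
Competitive q* = 2.496491, so Δq = 0.695225; wedge = 21.57443 − 13.648862 = 7.925568.
Deadweight loss = ½ × 0.695225 × 7.925568 = 2.76.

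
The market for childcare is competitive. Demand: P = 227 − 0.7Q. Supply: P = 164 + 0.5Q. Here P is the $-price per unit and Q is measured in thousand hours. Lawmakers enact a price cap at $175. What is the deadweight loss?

$558.15 thousand

Competitive equilibrium: 227 − 0.7Q = 164 + 0.5Q → Q* = 52.5, P* = 190.25.
At the ceiling P = 175, quantity supplied = (175 − 164)/0.5 = 22.
Willingness to pay at Q' = 22: 227 − 0.7·22 = 211.6.
ΔQ = 52.5 − 22 = 30.5; wedge = 211.6 − 175 = 36.6.
DWL = ½ × 30.5 × 36.6 = $558.15 thousand.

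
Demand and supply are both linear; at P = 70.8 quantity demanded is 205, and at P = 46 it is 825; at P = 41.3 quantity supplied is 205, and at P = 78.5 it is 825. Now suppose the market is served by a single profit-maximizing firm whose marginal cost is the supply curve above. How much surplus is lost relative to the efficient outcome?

Demand slope = (46 − 70.8)/(825 − 205) = −0.04, so P = 79 − 0.04Q.
Supply slope = (78.5 − 41.3)/(825 − 205) = 0.06, so P = 29 + 0.06Q.
Competitive equilibrium: 79 − 0.04Q = 29 + 0.06Q → Q* = 500, P* = 59.
Marginal revenue: MR = 79 − 0.08Q. Set MR = MC: 79 − 0.08Q = 29 + 0.06Q → Q_m = 357.1429.
Price P_m = 79 − 0.04·357.1429 = 64.7143; MC(Q_m) = 29 + 0.06·357.1429 = 50.4286.
Competitive Q* = 500, so ΔQ = 142.8571; wedge = 64.7143 − 50.4286 = 14.2857.
Welfare loss = ½ × 142.8571 × 14.2857 = 1020.41.

1020.41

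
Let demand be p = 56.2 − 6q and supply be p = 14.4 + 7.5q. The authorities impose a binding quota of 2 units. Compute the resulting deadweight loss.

Competitive equilibrium: 56.2 − 6q = 14.4 + 7.5q → q* = 3.0963, p* = 37.6222.
At q = 2: demand price = 56.2 − 6·2 = 44.2; supply price = 14.4 + 7.5·2 = 29.4.
Δq = 3.0963 − 2 = 1.0963; wedge = 44.2 − 29.4 = 14.8.
Welfare loss = ½ × 1.0963 × 14.8 = 8.11.

8.11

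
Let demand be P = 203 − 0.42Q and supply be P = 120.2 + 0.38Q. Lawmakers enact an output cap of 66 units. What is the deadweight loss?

Competitive equilibrium: 203 − 0.42Q = 120.2 + 0.38Q → Q* = 103.5, P* = 159.53.
At Q = 66: demand price = 203 − 0.42·66 = 175.28; supply price = 120.2 + 0.38·66 = 145.28.
ΔQ = 103.5 − 66 = 37.5; wedge = 175.28 − 145.28 = 30.
DWL = ½ × 37.5 × 30 = 562.50.

562.50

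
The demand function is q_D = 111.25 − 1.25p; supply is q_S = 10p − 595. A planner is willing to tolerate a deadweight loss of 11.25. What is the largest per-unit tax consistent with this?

In inverse form: demand p = 89 − 0.8q, supply p = 59.5 + 0.1q.
Competitive equilibrium: 89 − 0.8q = 59.5 + 0.1q → q* = 32.7778, p* = 62.7778.
A tax t gives Δq = t/0.9 and wedge t, so DWL = t²/1.8.
t²/1.8 = 11.25 → t² = 20.25 → t = 4.5.

4.5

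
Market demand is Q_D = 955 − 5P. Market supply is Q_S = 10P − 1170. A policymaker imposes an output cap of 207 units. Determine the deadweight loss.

236.02

In inverse form: demand P = 191 − 0.2Q, supply P = 117 + 0.1Q.
Competitive equilibrium: 191 − 0.2Q = 117 + 0.1Q → Q* = 246.6667, P* = 141.6667.
At Q = 207: demand price = 191 − 0.2·207 = 149.6; supply price = 117 + 0.1·207 = 137.7.
ΔQ = 246.6667 − 207 = 39.6667; wedge = 149.6 − 137.7 = 11.9.
Welfare loss = ½ × 39.6667 × 11.9 = 236.02.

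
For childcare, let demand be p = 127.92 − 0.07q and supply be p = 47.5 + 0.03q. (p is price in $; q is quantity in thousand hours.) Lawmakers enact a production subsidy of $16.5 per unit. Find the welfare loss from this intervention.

Competitive equilibrium: 127.92 − 0.07q = 47.5 + 0.03q → q* = 804.2, p* = 71.626.
The subsidy lowers effective supply by 16.5: p = 31 + 0.03q.
New quantity: 127.92 − 0.07q = 31 + 0.03q → q' = 969.2.
Overproduction Δq = 969.2 − 804.2 = 165; wedge = subsidy = 16.5.
The triangle = ½ × 165 × 16.5 = $1361.25 thousand.

$1361.25 thousand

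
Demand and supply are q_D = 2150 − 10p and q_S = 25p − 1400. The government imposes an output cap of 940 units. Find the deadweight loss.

In inverse form: demand p = 215 − 0.1q, supply p = 56 + 0.04q.
Competitive equilibrium: 215 − 0.1q = 56 + 0.04q → q* = 1135.7143, p* = 101.4286.
At q = 940: demand price = 215 − 0.1·940 = 121; supply price = 56 + 0.04·940 = 93.6.
Δq = 1135.7143 − 940 = 195.7143; wedge = 121 − 93.6 = 27.4.
Welfare loss = ½ × 195.7143 × 27.4 = 2681.29.

2681.29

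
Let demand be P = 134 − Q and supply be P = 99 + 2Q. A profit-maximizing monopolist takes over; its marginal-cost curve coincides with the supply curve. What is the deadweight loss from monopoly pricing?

Competitive equilibrium: 134 − Q = 99 + 2Q → Q* = 11.6667, P* = 122.3333.
Marginal revenue: MR = 134 − 2Q. Set MR = MC: 134 − 2Q = 99 + 2Q → Q_m = 8.75.
Price P_m = 134 − 1·8.75 = 125.25; MC(Q_m) = 99 + 2·8.75 = 116.5.
Competitive Q* = 11.6667, so ΔQ = 2.9167; wedge = 125.25 − 116.5 = 8.75.
DWL = ½ × 2.9167 × 8.75 = 12.76.

12.76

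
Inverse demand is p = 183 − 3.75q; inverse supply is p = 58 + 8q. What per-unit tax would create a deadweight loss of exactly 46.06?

Competitive equilibrium: 183 − 3.75q = 58 + 8q → q* = 10.6383, p* = 143.1064.
A tax t gives Δq = t/11.75 and wedge t, so DWL = t²/23.5.
t²/23.5 = 46.06 → t² = 1082.41 → t = 32.9.

32.9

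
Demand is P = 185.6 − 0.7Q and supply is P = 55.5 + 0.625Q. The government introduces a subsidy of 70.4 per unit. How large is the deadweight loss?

1870.25

Competitive equilibrium: 185.6 − 0.7Q = 55.5 + 0.625Q → Q* = 98.1887, P* = 116.8679.
The subsidy lowers effective supply by 70.4: P = 0.625Q − 14.9.
New quantity: 185.6 − 0.7Q = 0.625Q − 14.9 → Q' = 151.3208.
Overproduction ΔQ = 151.3208 − 98.1887 = 53.1321; wedge = subsidy = 70.4.
DWL = ½ × 53.1321 × 70.4 = 1870.25.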